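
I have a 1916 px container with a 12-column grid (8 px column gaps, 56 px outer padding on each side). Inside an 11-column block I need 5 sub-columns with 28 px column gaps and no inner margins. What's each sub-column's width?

308.2 px

Take off 112 px of margins, leaving 1804 px.
1804 − 11·8 = 1716; ÷12 gives c = 143 px.
11 columns plus 10 column gaps: 1573 + 80 = 1653 px.
Subtracting 4 column gaps of 28 leaves 1541 for 5 columns, so d = 308.2 px.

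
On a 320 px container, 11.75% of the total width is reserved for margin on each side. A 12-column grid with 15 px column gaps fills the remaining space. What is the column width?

320 × (1 − 2·11.75%) = 320 × 76.5% = 244.8 px for the columns.
12c + 11·15 = 244.8 → 12c = 79.8 → c = 6.65 px.

6.65 px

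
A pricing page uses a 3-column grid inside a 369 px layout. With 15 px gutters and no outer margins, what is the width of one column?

113 px

Subtracting 2 gutters of 15 leaves 339 for 3 columns, so c = 113 px.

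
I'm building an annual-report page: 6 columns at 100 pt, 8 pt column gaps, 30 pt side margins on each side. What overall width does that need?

Artboard = 2·30 + 6·100 + 5·8 = 60 + 600 + 40 = 700 pt.

700 pt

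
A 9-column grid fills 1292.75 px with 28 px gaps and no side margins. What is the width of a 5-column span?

705.75 px

9 columns + 8 gaps: 9c + 8·28 = 1292.75.
9c = 1292.75 − 224 = 1068.75, so c = 118.75 px.
5 columns plus 4 gaps: 593.75 + 112 = 705.75 px.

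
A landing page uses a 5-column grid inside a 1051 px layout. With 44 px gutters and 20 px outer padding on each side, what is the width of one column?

167 px

Inside the margins: 1051 − 40 = 1011 px.
5 columns + 4 gutters: 5c + 4·44 = 1011.
5c = 1011 − 176 = 835, so c = 167 px.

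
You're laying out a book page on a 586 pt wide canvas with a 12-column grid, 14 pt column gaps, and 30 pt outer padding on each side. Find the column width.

Inside the margins: 586 − 60 = 526 pt.
526 − 11·14 = 372; ÷12 gives c = 31 pt.

31 pt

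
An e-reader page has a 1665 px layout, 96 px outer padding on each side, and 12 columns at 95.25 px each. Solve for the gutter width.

Content width = 1665 − 2·96 = 1473 px.
12 columns take 12·95.25 = 1143 px; remaining 330 splits into 11 gutters.
g = 330 / 11 = 30 px.

30 px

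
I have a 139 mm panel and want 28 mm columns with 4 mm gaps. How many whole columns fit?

k columns need k·28 + (k−1)·4 = k·32 − 4.
k·32 − 4 ≤ 139 → k ≤ 143 / 32 ≈ 4.47, so k = 4.

4 columns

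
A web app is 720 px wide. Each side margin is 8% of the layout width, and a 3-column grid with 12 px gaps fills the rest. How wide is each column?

193.6 px

Each margin = 8% of 720 = 57.6 px; content = 720 − 2·57.6 = 604.8 px.
3c + 2·12 = 604.8 → 3c = 580.8 → c = 193.6 px.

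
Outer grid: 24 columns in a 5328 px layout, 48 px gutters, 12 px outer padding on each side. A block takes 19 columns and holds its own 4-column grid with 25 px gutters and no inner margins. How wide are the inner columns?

Subtract both margins: 5328 − 2·12 = 5304 px.
5304 − 23·48 = 4200; ÷24 gives c = 175 px.
19-column span = 19·175 + 18·48 = 4189 px.
4 columns + 3 gutters: 4d + 3·25 = 4189.
4d = 4189 − 75 = 4114, so d = 1028.5 px.

1028.5 px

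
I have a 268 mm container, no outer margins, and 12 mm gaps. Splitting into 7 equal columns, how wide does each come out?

Subtracting 6 gaps of 12 leaves 196 for 7 columns, so c = 28 mm.

28 mm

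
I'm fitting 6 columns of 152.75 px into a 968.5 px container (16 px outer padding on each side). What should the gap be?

4 px

Take off 32 px of margins, leaving 936.5 px.
6 columns take 6·152.75 = 916.5 px; remaining 20 splits into 5 gaps.
g = 20 / 5 = 4 px.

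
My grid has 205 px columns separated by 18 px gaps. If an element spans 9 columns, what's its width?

1989 px

9-column span = 9·205 + 8·18 = 1989 px.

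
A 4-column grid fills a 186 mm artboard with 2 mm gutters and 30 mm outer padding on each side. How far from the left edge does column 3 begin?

Subtract both margins: 186 − 2·30 = 126 mm.
Subtracting 3 gutters of 2 leaves 120 for 4 columns, so c = 30 mm.
Each column+gutter stride is 32 mm; 2 of them past the 30 mm margin is 30 + 64 = 94 mm.

94 mm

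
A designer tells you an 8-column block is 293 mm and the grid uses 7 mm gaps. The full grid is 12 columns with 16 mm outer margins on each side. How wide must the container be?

475 mm

Subtracting 7 gaps of 7 leaves 244 for 8 columns, so c = 30.5 mm.
Adding margins, columns and gutters: 32 + 366 + 77 = 475 mm.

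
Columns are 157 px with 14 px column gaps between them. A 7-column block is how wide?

1183 px

Span of 7: 7·157 + 6·14 = 1099 + 84 = 1183 px.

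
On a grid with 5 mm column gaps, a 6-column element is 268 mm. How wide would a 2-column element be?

Subtracting 5 column gaps of 5 leaves 243 for 6 columns, so c = 40.5 mm.
Span of 2: 2·40.5 + 1·5 = 81 + 5 = 86 mm.

86 mm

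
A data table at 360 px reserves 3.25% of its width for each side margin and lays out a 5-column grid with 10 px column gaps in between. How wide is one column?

360 × (1 − 2·3.25%) = 360 × 93.5% = 336.6 px for the columns.
336.6 − 4·10 = 296.6; ÷5 gives c = 59.32 px.

59.32 px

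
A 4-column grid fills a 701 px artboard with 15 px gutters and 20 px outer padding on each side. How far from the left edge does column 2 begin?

189 px

Take off 40 px of margins, leaving 661 px.
661 − 3·15 = 616; ÷4 gives c = 154 px.
Each column+gutter stride is 169 px; 1 of them past the 20 px margin is 20 + 169 = 189 px.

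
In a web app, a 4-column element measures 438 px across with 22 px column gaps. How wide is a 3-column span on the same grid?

323 px

4 columns + 3 column gaps: 4c + 3·22 = 438.
4c = 438 − 66 = 372, so c = 93 px.
3 columns plus 2 column gaps: 279 + 44 = 323 px.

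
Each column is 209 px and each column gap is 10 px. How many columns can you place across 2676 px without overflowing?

k columns need k·209 + (k−1)·10 = k·219 − 10.
k·219 − 10 ≤ 2676 → k ≤ 2686 / 219 ≈ 12.26, so k = 12.

12 columns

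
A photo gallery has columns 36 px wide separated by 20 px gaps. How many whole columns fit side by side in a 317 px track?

6 columns

6 columns: 6·36 + 5·20 = 316 px ≤ 317.
7 columns: 372 px > 317. So 6.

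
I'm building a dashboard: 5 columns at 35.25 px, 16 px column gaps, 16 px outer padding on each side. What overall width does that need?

272.25 px

Total width: 2·16 + 5·35.25 + 4·16 = 272.25 px.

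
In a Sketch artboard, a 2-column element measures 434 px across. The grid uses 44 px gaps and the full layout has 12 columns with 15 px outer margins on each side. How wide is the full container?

2854 px

434 − 1·44 = 390; ÷2 gives c = 195 px.
Container = 2·15 + 12·195 + 11·44 = 30 + 2340 + 484 = 2854 px.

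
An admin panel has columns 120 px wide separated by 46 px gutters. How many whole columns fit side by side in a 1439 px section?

8 columns: 8·120 + 7·46 = 1282 px ≤ 1439.
9 columns: 1448 px > 1439. So 8.

8 columns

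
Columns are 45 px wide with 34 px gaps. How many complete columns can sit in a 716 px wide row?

9 columns

Each extra column adds 45 + 34 = 79 px.
(716 + 34) / 79 = 9.49, so 9 columns fit.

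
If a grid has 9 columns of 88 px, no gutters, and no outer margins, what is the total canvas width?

792 px

Summing: 792 = 792 px.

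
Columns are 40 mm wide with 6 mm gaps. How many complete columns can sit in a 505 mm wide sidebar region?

11 columns

k columns need k·40 + (k−1)·6 = k·46 − 6.
k·46 − 6 ≤ 505 → k ≤ 511 / 46 ≈ 11.11, so k = 11.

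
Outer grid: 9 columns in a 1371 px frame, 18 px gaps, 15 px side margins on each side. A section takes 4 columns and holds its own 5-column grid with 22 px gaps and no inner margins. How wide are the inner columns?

Take off 30 px of margins, leaving 1341 px.
Subtracting 8 gaps of 18 leaves 1197 for 9 columns, so c = 133 px.
4-column span = 4·133 + 3·18 = 586 px.
5d + 4·22 = 586 → 5d = 498 → d = 99.6 px.

99.6 px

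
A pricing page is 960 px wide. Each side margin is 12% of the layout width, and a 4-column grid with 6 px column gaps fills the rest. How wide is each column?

Each margin = 12% of 960 = 115.2 px; content = 960 − 2·115.2 = 729.6 px.
729.6 − 3·6 = 711.6; ÷4 gives c = 177.9 px.

177.9 px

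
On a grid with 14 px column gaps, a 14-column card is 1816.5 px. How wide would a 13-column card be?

14 columns + 13 column gaps: 14c + 13·14 = 1816.5.
14c = 1816.5 − 182 = 1634.5, so c = 116.75 px.
Span of 13: 13·116.75 + 12·14 = 1517.75 + 168 = 1685.75 px.

1685.75 px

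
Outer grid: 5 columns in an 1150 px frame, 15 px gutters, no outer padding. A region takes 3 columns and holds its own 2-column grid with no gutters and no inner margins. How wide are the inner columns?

342 px

Subtracting 4 gutters of 15 leaves 1090 for 5 columns, so c = 218 px.
3 columns plus 2 gutters: 654 + 30 = 684 px.
With no gutters, each column is 684/2 = 342 px.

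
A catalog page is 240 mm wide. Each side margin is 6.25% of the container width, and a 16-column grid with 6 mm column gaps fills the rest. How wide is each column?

7.5 mm

240 × (1 − 2·6.25%) = 240 × 87.5% = 210 mm for the columns.
16 columns + 15 column gaps: 16c + 15·6 = 210.
16c = 210 − 90 = 120, so c = 7.5 mm.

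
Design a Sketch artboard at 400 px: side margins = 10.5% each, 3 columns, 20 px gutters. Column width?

92 px

Each margin = 10.5% of 400 = 42 px; content = 400 − 2·42 = 316 px.
Subtracting 2 gutters of 20 leaves 276 for 3 columns, so c = 92 px.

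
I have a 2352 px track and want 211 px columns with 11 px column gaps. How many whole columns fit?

10 columns

Each extra column adds 211 + 11 = 222 px.
(2352 + 11) / 222 = 10.64, so 10 columns fit.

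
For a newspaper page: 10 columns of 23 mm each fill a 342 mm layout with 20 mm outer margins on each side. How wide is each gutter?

Content width = 342 − 2·20 = 302 mm.
10 columns take 10·23 = 230 mm; remaining 72 splits into 9 gutters.
g = 72 / 9 = 8 mm.

8 mm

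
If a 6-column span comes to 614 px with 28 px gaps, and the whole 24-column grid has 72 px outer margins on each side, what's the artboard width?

6c + 5·28 = 614 → 6c = 474 → c = 79 px.
Artboard = 2·72 + 24·79 + 23·28 = 144 + 1896 + 644 = 2684 px.

2684 px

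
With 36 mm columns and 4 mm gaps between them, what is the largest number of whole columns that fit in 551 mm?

Each extra column adds 36 + 4 = 40 mm.
(551 + 4) / 40 = 13.88, so 13 columns fit.

13 columns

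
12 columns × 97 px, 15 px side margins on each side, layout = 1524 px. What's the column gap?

Content width = 1524 − 2·15 = 1494 px.
Columns use 1164 px, leaving 330 px across 11 column gaps = 30 px each.

30 px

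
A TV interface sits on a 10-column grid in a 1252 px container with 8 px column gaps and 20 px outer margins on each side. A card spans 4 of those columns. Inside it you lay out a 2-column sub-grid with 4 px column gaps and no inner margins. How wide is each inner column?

238 px

Take off 40 px of margins, leaving 1212 px.
Subtracting 9 column gaps of 8 leaves 1140 for 10 columns, so c = 114 px.
4 columns plus 3 column gaps: 456 + 24 = 480 px.
Subtracting 1 column gap of 4 leaves 476 for 2 columns, so d = 238 px.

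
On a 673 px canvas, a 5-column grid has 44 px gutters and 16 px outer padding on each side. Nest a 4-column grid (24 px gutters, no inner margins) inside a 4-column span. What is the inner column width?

Outer content = 673 − 2·16 = 641 px.
641 − 4·44 = 465; ÷5 gives c = 93 px.
4 columns plus 3 gutters: 372 + 132 = 504 px.
504 − 3·24 = 432; ÷4 gives d = 108 px.

108 px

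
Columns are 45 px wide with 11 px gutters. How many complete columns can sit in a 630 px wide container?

11 columns: 11·45 + 10·11 = 605 px ≤ 630.
12 columns: 661 px > 630. So 11.

11 columns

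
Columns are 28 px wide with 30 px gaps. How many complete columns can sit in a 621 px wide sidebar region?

11 columns: 11·28 + 10·30 = 608 px ≤ 621.
12 columns: 666 px > 621. So 11.

11 columns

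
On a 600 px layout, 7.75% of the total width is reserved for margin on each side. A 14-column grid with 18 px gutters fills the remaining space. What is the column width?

19.5 px

600 × (1 − 2·7.75%) = 600 × 84.5% = 507 px for the columns.
507 − 13·18 = 273; ÷14 gives c = 19.5 px.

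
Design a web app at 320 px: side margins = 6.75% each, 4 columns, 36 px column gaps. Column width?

320 × (1 − 2·6.75%) = 320 × 86.5% = 276.8 px for the columns.
4c + 3·36 = 276.8 → 4c = 168.8 → c = 42.2 px.

42.2 px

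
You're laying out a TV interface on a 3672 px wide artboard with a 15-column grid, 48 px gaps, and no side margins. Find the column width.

Subtracting 14 gaps of 48 leaves 3000 for 15 columns, so c = 200 px.

200 px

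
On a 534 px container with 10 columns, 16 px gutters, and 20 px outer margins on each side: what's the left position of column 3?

Inside the margins: 534 − 40 = 494 px.
10 columns + 9 gutters: 10c + 9·16 = 494.
10c = 494 − 144 = 350, so c = 35 px.
Column 3 starts at margin + 2·(column + gutter) = 20 + 2·51 = 122 px.

122 px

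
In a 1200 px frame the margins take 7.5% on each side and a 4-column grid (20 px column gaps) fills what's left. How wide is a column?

240 px

1200 × (1 − 2·7.5%) = 1200 × 85% = 1020 px for the columns.
4 columns + 3 column gaps: 4c + 3·20 = 1020.
4c = 1020 − 60 = 960, so c = 240 px.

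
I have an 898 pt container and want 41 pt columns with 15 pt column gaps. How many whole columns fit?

16 columns

16 columns: 16·41 + 15·15 = 881 pt ≤ 898.
17 columns: 937 pt > 898. So 16.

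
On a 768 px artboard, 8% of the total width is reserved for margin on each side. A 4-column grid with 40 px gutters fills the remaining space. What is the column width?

131.28 px

Margins: 8% × 768 = 61.44 px each, so content = 768 − 122.88 = 645.12 px.
4 columns + 3 gutters: 4c + 3·40 = 645.12.
4c = 645.12 − 120 = 525.12, so c = 131.28 px.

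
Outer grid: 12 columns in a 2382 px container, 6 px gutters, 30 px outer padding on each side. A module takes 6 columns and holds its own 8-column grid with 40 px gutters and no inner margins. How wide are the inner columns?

Inside the margins: 2382 − 60 = 2322 px.
Subtracting 11 gutters of 6 leaves 2256 for 12 columns, so c = 188 px.
Span of 6: 6·188 + 5·6 = 1128 + 30 = 1158 px.
8d + 7·40 = 1158 → 8d = 878 → d = 109.75 px.

109.75 px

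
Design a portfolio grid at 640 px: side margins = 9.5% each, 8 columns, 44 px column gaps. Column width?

640 × (1 − 2·9.5%) = 640 × 81% = 518.4 px for the columns.
518.4 − 7·44 = 210.4; ÷8 gives c = 26.3 px.

26.3 px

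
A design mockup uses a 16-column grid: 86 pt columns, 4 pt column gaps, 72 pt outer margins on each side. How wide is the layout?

1580 pt

Layout = 2·72 + 16·86 + 15·4 = 144 + 1376 + 60 = 1580 pt.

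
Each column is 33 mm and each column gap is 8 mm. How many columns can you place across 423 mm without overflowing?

10 columns

k columns need k·33 + (k−1)·8 = k·41 − 8.
k·41 − 8 ≤ 423 → k ≤ 431 / 41 ≈ 10.51, so k = 10.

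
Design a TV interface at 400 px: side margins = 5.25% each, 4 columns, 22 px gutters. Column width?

73 px

Margins: 5.25% × 400 = 21 px each, so content = 400 − 42 = 358 px.
Subtracting 3 gutters of 22 leaves 292 for 4 columns, so c = 73 px.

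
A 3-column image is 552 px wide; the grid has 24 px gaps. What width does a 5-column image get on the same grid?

936 px

552 − 2·24 = 504; ÷3 gives c = 168 px.
5 columns plus 4 gaps: 840 + 96 = 936 px.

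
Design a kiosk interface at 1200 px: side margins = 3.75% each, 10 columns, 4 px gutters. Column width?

Each margin = 3.75% of 1200 = 45 px; content = 1200 − 2·45 = 1110 px.
Subtracting 9 gutters of 4 leaves 1074 for 10 columns, so c = 107.4 px.

107.4 px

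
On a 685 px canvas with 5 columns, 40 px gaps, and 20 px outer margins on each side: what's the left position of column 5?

Content = 685 − 2·20 = 645 px.
645 − 4·40 = 485; ÷5 gives c = 97 px.
Column 5 starts at margin + 4·(column + gutter) = 20 + 4·137 = 568 px.

568 px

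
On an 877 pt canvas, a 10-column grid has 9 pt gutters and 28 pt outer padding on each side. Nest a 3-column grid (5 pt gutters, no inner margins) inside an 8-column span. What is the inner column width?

Outer content = 877 − 2·28 = 821 pt.
10c + 9·9 = 821 → 10c = 740 → c = 74 pt.
8-column span = 8·74 + 7·9 = 655 pt.
Subtracting 2 gutters of 5 leaves 645 for 3 columns, so d = 215 pt.

215 pt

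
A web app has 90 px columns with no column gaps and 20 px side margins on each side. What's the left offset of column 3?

Each column+gutter stride is 90 px; 2 of them past the 20 px margin is 20 + 180 = 200 px.

200 px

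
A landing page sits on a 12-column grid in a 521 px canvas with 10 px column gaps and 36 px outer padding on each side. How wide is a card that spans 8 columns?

Content width = 521 − 2·36 = 449 px.
12c + 11·10 = 449 → 12c = 339 → c = 28.25 px.
8 columns plus 7 column gaps: 226 + 70 = 296 px.

296 px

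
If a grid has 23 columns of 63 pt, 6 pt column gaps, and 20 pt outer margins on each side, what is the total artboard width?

Adding margins, columns and gutters: 40 + 1449 + 132 = 1621 pt.

1621 pt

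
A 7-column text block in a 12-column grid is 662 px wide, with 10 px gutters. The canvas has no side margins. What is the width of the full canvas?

7 columns + 6 gutters: 7c + 6·10 = 662.
7c = 662 − 60 = 602, so c = 86 px.
Canvas = 12·86 + 11·10 = 1032 + 110 = 1142 px.

1142 px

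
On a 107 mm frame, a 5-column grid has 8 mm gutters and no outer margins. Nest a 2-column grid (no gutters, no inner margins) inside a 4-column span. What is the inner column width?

42 mm

Subtracting 4 gutters of 8 leaves 75 for 5 columns, so c = 15 mm.
4-column span = 4·15 + 3·8 = 84 mm.
With no gutters, each column is 84/2 = 42 mm.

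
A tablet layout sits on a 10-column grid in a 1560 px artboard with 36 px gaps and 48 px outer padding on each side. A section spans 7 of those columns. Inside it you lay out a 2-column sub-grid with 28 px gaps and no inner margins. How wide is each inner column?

493 px

Take off 96 px of margins, leaving 1464 px.
10c + 9·36 = 1464 → 10c = 1140 → c = 114 px.
7-column span = 7·114 + 6·36 = 1014 px.
2 columns + 1 gap: 2d + 1·28 = 1014.
2d = 1014 − 28 = 986, so d = 493 px.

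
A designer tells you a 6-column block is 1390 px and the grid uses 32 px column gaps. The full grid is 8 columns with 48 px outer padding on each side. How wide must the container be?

1390 − 5·32 = 1230; ÷6 gives c = 205 px.
Adding margins, columns and gutters: 96 + 1640 + 224 = 1960 px.

1960 px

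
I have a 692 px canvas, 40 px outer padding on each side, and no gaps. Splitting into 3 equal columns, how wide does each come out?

Take off 80 px of margins, leaving 612 px.
With no gaps, each column is 612/3 = 204 px.

204 px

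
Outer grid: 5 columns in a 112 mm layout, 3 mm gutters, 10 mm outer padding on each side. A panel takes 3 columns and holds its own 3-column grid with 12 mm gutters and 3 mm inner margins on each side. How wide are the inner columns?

8 mm

Take off 20 mm of margins, leaving 92 mm.
5 columns + 4 gutters: 5c + 4·3 = 92.
5c = 92 − 12 = 80, so c = 16 mm.
Span of 3: 3·16 + 2·3 = 48 + 6 = 54 mm.
Inner content = 54 − 2·3 = 48 mm.
48 − 2·12 = 24; ÷3 gives d = 8 mm.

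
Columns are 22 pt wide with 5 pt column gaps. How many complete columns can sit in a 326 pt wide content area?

k columns need k·22 + (k−1)·5 = k·27 − 5.
k·27 − 5 ≤ 326 → k ≤ 331 / 27 ≈ 12.26, so k = 12.

12 columns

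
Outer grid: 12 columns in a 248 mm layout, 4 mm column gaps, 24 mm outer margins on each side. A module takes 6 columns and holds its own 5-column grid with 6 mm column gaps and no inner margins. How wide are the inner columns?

14.8 mm

Subtract both margins: 248 − 2·24 = 200 mm.
12 columns + 11 column gaps: 12c + 11·4 = 200.
12c = 200 − 44 = 156, so c = 13 mm.
Span of 6: 6·13 + 5·4 = 78 + 20 = 98 mm.
Subtracting 4 column gaps of 6 leaves 74 for 5 columns, so d = 14.8 mm.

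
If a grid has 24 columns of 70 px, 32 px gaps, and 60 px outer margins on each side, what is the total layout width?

Adding margins, columns and gutters: 120 + 1680 + 736 = 2536 px.

2536 px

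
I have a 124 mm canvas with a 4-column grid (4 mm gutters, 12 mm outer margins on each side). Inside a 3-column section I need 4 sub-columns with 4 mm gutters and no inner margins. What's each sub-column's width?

15.5 mm

Subtract both margins: 124 − 2·12 = 100 mm.
4c + 3·4 = 100 → 4c = 88 → c = 22 mm.
3-column span = 3·22 + 2·4 = 74 mm.
Subtracting 3 gutters of 4 leaves 62 for 4 columns, so d = 15.5 mm.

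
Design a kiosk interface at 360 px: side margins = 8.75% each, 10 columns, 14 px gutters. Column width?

17.1 px

Margins: 8.75% × 360 = 31.5 px each, so content = 360 − 63 = 297 px.
Subtracting 9 gutters of 14 leaves 171 for 10 columns, so c = 17.1 px.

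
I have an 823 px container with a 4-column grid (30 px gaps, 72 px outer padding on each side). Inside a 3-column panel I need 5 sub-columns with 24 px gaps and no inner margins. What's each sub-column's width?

Outer content = 823 − 2·72 = 679 px.
4 columns + 3 gaps: 4c + 3·30 = 679.
4c = 679 − 90 = 589, so c = 147.25 px.
Span of 3: 3·147.25 + 2·30 = 441.75 + 60 = 501.75 px.
5d + 4·24 = 501.75 → 5d = 405.75 → d = 81.15 px.

81.15 px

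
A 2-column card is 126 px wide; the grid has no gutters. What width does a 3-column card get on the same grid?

189 px

With no gutters, each column is 126/2 = 63 px.
With no gutters, 3 columns span 3·63 = 189 px.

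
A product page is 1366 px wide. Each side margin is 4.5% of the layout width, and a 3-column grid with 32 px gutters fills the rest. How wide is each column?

393.02 px

Each margin = 4.5% of 1366 = 61.47 px; content = 1366 − 2·61.47 = 1243.06 px.
3 columns + 2 gutters: 3c + 2·32 = 1243.06.
3c = 1243.06 − 64 = 1179.06, so c = 393.02 px.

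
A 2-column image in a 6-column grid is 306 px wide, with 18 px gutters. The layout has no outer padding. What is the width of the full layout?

2 columns + 1 gutter: 2c + 1·18 = 306.
2c = 306 − 18 = 288, so c = 144 px.
Total width: 6·144 + 5·18 = 954 px.

954 px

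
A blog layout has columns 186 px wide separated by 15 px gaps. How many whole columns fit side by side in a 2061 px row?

10 columns

10 columns: 10·186 + 9·15 = 1995 px ≤ 2061.
11 columns: 2196 px > 2061. So 10.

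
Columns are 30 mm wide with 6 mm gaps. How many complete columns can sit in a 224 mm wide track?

6 columns

k columns need k·30 + (k−1)·6 = k·36 − 6.
k·36 − 6 ≤ 224 → k ≤ 230 / 36 ≈ 6.39, so k = 6.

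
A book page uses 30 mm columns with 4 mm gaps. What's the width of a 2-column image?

Span of 2: 2·30 + 1·4 = 60 + 4 = 64 mm.

64 mm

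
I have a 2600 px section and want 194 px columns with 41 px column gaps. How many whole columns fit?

11 columns

Each extra column adds 194 + 41 = 235 px.
(2600 + 41) / 235 = 11.24, so 11 columns fit.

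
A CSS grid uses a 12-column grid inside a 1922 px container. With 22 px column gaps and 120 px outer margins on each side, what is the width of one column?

Take off 240 px of margins, leaving 1682 px.
12 columns + 11 column gaps: 12c + 11·22 = 1682.
12c = 1682 − 242 = 1440, so c = 120 px.

120 px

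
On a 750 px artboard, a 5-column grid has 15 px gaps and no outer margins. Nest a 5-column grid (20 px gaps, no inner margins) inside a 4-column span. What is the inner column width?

103.4 px

Subtracting 4 gaps of 15 leaves 690 for 5 columns, so c = 138 px.
4-column span = 4·138 + 3·15 = 597 px.
597 − 4·20 = 517; ÷5 gives d = 103.4 px.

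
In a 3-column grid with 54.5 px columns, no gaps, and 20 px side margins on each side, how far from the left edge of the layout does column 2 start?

74.5 px

Column 2 starts at margin + 1·(column + gutter) = 20 + 1·54.5 = 74.5 px.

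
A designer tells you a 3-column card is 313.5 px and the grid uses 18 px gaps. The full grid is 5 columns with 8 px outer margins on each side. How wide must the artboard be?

313.5 − 2·18 = 277.5; ÷3 gives c = 92.5 px.
Adding margins, columns and gutters: 16 + 462.5 + 72 = 550.5 px.

550.5 px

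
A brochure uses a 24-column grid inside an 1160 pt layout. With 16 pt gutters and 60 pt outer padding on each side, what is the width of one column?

Content width = 1160 − 2·60 = 1040 pt.
Subtracting 23 gutters of 16 leaves 672 for 24 columns, so c = 28 pt.

28 pt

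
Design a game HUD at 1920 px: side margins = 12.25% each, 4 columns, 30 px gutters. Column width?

339.9 px

Margins: 12.25% × 1920 = 235.2 px each, so content = 1920 − 470.4 = 1449.6 px.
1449.6 − 3·30 = 1359.6; ÷4 gives c = 339.9 px.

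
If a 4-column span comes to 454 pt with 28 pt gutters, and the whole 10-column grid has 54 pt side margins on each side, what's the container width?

1285 pt

454 − 3·28 = 370; ÷4 gives c = 92.5 pt.
Adding margins, columns and gutters: 108 + 925 + 252 = 1285 pt.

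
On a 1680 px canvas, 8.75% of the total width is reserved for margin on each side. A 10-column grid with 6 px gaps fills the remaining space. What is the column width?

1680 × (1 − 2·8.75%) = 1680 × 82.5% = 1386 px for the columns.
Subtracting 9 gaps of 6 leaves 1332 for 10 columns, so c = 133.2 px.

133.2 px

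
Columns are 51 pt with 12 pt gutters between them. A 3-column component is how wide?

177 pt

3 columns plus 2 gutters: 153 + 24 = 177 pt.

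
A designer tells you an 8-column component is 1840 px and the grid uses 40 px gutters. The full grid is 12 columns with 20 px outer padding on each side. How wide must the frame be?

8c + 7·40 = 1840 → 8c = 1560 → c = 195 px.
Total width: 2·20 + 12·195 + 11·40 = 2820 px.

2820 px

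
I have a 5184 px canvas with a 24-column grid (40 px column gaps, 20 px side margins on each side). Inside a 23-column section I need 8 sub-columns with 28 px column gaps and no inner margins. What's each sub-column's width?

Outer content = 5184 − 2·20 = 5144 px.
5144 − 23·40 = 4224; ÷24 gives c = 176 px.
23 columns plus 22 column gaps: 4048 + 880 = 4928 px.
Subtracting 7 column gaps of 28 leaves 4732 for 8 columns, so d = 591.5 px.

591.5 px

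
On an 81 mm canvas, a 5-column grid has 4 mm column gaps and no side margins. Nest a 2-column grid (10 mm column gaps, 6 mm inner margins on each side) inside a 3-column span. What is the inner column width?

12.5 mm

81 − 4·4 = 65; ÷5 gives c = 13 mm.
Span of 3: 3·13 + 2·4 = 39 + 8 = 47 mm.
Inner content = 47 − 2·6 = 35 mm.
2d + 1·10 = 35 → 2d = 25 → d = 12.5 mm.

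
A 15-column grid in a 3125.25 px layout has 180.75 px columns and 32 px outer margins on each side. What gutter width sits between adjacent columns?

Take off 64 px of margins, leaving 3061.25 px.
Columns use 2711.25 px, leaving 350 px across 14 gutters = 25 px each.

25 px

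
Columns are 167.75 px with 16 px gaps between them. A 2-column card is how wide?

2-column span = 2·167.75 + 1·16 = 351.5 px.

351.5 px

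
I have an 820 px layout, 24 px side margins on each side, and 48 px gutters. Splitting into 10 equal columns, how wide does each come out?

34 px

Take off 48 px of margins, leaving 772 px.
10 columns + 9 gutters: 10c + 9·48 = 772.
10c = 772 − 432 = 340, so c = 34 px.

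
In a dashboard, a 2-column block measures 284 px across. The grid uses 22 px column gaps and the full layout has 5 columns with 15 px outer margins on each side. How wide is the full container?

773 px

Subtracting 1 column gap of 22 leaves 262 for 2 columns, so c = 131 px.
Container = 2·15 + 5·131 + 4·22 = 30 + 655 + 88 = 773 px.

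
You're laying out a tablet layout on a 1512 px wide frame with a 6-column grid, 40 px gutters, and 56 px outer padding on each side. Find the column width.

Take off 112 px of margins, leaving 1400 px.
6c + 5·40 = 1400 → 6c = 1200 → c = 200 px.

200 px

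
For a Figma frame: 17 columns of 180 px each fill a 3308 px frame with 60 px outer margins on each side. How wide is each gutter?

8 px

Inside the margins: 3308 − 120 = 3188 px.
Columns use 3060 px, leaving 128 px across 16 gutters = 8 px each.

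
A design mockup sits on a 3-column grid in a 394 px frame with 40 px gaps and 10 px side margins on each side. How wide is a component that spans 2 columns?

Subtract both margins: 394 − 2·10 = 374 px.
374 − 2·40 = 294; ÷3 gives c = 98 px.
2-column span = 2·98 + 1·40 = 236 px.

236 px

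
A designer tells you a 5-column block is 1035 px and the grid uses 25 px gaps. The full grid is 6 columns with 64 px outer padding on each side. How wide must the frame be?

1375 px

5 columns + 4 gaps: 5c + 4·25 = 1035.
5c = 1035 − 100 = 935, so c = 187 px.
Total width: 2·64 + 6·187 + 5·25 = 1375 px.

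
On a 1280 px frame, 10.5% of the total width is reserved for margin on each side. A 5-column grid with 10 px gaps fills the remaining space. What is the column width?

Each margin = 10.5% of 1280 = 134.4 px; content = 1280 − 2·134.4 = 1011.2 px.
1011.2 − 4·10 = 971.2; ÷5 gives c = 194.24 px.

194.24 px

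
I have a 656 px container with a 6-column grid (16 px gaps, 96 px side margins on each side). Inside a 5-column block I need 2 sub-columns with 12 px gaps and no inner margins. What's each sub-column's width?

186 px

Take off 192 px of margins, leaving 464 px.
6c + 5·16 = 464 → 6c = 384 → c = 64 px.
Span of 5: 5·64 + 4·16 = 320 + 64 = 384 px.
Subtracting 1 gap of 12 leaves 372 for 2 columns, so d = 186 px.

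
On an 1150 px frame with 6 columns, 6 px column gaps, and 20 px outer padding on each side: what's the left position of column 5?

Take off 40 px of margins, leaving 1110 px.
6 columns + 5 column gaps: 6c + 5·6 = 1110.
6c = 1110 − 30 = 1080, so c = 180 px.
Each column+gutter stride is 186 px; 4 of them past the 20 px margin is 20 + 744 = 764 px.

764 px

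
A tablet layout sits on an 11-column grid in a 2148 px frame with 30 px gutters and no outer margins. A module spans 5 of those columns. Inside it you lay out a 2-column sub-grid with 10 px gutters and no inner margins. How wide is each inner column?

Subtracting 10 gutters of 30 leaves 1848 for 11 columns, so c = 168 px.
5 columns plus 4 gutters: 840 + 120 = 960 px.
Subtracting 1 gutter of 10 leaves 950 for 2 columns, so d = 475 px.

475 px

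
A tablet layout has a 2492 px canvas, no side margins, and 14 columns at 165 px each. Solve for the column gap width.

14·165 + 13g = 2492 → 13g = 182 → g = 14 px.

14 px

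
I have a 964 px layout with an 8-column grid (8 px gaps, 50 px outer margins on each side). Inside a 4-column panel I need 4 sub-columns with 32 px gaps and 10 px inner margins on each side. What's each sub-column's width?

78 px

Take off 100 px of margins, leaving 864 px.
8c + 7·8 = 864 → 8c = 808 → c = 101 px.
Span of 4: 4·101 + 3·8 = 404 + 24 = 428 px.
Inner content = 428 − 2·10 = 408 px.
Subtracting 3 gaps of 32 leaves 312 for 4 columns, so d = 78 px.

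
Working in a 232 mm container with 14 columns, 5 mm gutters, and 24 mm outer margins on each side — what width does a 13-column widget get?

170.5 mm

Inside the margins: 232 − 48 = 184 mm.
14 columns + 13 gutters: 14c + 13·5 = 184.
14c = 184 − 65 = 119, so c = 8.5 mm.
13 columns plus 12 gutters: 110.5 + 60 = 170.5 mm.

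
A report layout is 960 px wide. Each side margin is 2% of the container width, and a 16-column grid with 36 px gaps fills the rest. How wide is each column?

Margins: 2% × 960 = 19.2 px each, so content = 960 − 38.4 = 921.6 px.
16 columns + 15 gaps: 16c + 15·36 = 921.6.
16c = 921.6 − 540 = 381.6, so c = 23.85 px.

23.85 px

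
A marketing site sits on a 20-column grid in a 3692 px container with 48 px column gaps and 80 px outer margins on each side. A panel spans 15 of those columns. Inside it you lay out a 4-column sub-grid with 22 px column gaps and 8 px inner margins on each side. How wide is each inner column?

638.75 px

Subtract both margins: 3692 − 2·80 = 3532 px.
20 columns + 19 column gaps: 20c + 19·48 = 3532.
20c = 3532 − 912 = 2620, so c = 131 px.
15 columns plus 14 column gaps: 1965 + 672 = 2637 px.
Inner content = 2637 − 2·8 = 2621 px.
4 columns + 3 column gaps: 4d + 3·22 = 2621.
4d = 2621 − 66 = 2555, so d = 638.75 px.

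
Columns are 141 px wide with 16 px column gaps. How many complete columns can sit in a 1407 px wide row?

9 columns

Each extra column adds 141 + 16 = 157 px.
(1407 + 16) / 157 = 9.06, so 9 columns fit.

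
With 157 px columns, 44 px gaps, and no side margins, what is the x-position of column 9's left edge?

1608 px

Before column 9: 8 columns + 8 gaps.
Offset = 8·(157 + 44) = 8·201 = 1608 px.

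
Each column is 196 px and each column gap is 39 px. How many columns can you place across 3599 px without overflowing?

Each extra column adds 196 + 39 = 235 px.
(3599 + 39) / 235 = 15.48, so 15 columns fit.

15 columns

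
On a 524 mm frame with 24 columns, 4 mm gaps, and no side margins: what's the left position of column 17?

524 − 23·4 = 432; ÷24 gives c = 18 mm.
No margin, so column 17 starts at 16·(column + gutter) = 16·22 = 352 mm.

352 mm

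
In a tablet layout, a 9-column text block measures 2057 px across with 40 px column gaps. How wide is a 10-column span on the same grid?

9c + 8·40 = 2057 → 9c = 1737 → c = 193 px.
Span of 10: 10·193 + 9·40 = 1930 + 360 = 2290 px.

2290 px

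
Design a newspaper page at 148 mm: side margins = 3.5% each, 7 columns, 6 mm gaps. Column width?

14.52 mm

Each margin = 3.5% of 148 = 5.18 mm; content = 148 − 2·5.18 = 137.64 mm.
7 columns + 6 gaps: 7c + 6·6 = 137.64.
7c = 137.64 − 36 = 101.64, so c = 14.52 mm.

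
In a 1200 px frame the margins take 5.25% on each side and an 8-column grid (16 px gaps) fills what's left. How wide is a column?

Margins: 5.25% × 1200 = 63 px each, so content = 1200 − 126 = 1074 px.
1074 − 7·16 = 962; ÷8 gives c = 120.25 px.

120.25 px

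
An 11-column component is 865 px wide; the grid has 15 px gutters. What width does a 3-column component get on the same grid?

225 px

Subtracting 10 gutters of 15 leaves 715 for 11 columns, so c = 65 px.
3-column span = 3·65 + 2·15 = 225 px.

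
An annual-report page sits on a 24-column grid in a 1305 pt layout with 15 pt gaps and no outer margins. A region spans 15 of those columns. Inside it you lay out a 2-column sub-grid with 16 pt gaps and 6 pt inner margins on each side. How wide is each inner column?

Subtracting 23 gaps of 15 leaves 960 for 24 columns, so c = 40 pt.
15 columns plus 14 gaps: 600 + 210 = 810 pt.
Inner content = 810 − 2·6 = 798 pt.
798 − 1·16 = 782; ÷2 gives d = 391 pt.

391 pt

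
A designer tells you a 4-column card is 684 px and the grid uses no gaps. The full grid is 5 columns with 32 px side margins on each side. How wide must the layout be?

919 px

684 / 4 = 171 px per column.
Total width: 2·32 + 5·171 = 919 px.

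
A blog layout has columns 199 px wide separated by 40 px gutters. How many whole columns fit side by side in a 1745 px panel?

7 columns

k columns need k·199 + (k−1)·40 = k·239 − 40.
k·239 − 40 ≤ 1745 → k ≤ 1785 / 239 ≈ 7.47, so k = 7.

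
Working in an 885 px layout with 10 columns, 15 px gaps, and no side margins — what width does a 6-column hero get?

525 px

885 − 9·15 = 750; ÷10 gives c = 75 px.
Span of 6: 6·75 + 5·15 = 450 + 75 = 525 px.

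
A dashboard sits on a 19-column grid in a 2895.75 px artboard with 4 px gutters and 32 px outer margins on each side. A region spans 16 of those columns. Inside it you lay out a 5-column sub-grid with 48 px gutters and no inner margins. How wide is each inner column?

438.4 px

Inside the margins: 2895.75 − 64 = 2831.75 px.
19 columns + 18 gutters: 19c + 18·4 = 2831.75.
19c = 2831.75 − 72 = 2759.75, so c = 145.25 px.
16 columns plus 15 gutters: 2324 + 60 = 2384 px.
5d + 4·48 = 2384 → 5d = 2192 → d = 438.4 px.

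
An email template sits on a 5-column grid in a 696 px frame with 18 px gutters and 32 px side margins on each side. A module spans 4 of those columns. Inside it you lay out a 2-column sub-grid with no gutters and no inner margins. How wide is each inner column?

Outer content = 696 − 2·32 = 632 px.
632 − 4·18 = 560; ÷5 gives c = 112 px.
4 columns plus 3 gutters: 448 + 54 = 502 px.
With no gutters, each column is 502/2 = 251 px.

251 px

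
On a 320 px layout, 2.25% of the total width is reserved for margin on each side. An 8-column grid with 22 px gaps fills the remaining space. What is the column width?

18.95 px

Each margin = 2.25% of 320 = 7.2 px; content = 320 − 2·7.2 = 305.6 px.
Subtracting 7 gaps of 22 leaves 151.6 for 8 columns, so c = 18.95 px.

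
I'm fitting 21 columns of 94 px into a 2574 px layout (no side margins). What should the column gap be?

Columns use 1974 px, leaving 600 px across 20 column gaps = 30 px each.

30 px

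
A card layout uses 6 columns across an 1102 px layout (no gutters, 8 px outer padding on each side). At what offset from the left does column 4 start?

551 px

Content = 1102 − 2·8 = 1086 px.
1086 / 6 = 181 px per column.
Each column+gutter stride is 181 px; 3 of them past the 8 px margin is 8 + 543 = 551 px.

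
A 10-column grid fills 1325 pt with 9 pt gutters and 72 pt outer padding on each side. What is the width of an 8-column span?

943 pt

Subtract both margins: 1325 − 2·72 = 1181 pt.
10 columns + 9 gutters: 10c + 9·9 = 1181.
10c = 1181 − 81 = 1100, so c = 110 pt.
8 columns plus 7 gutters: 880 + 63 = 943 pt.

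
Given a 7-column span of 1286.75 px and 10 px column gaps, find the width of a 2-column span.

7c + 6·10 = 1286.75 → 7c = 1226.75 → c = 175.25 px.
Span of 2: 2·175.25 + 1·10 = 350.5 + 10 = 360.5 px.

360.5 px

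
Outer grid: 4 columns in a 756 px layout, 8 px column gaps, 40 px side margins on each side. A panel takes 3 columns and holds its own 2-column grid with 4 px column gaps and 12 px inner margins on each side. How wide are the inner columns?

Outer content = 756 − 2·40 = 676 px.
676 − 3·8 = 652; ÷4 gives c = 163 px.
3 columns plus 2 column gaps: 489 + 16 = 505 px.
Inner content = 505 − 2·12 = 481 px.
2d + 1·4 = 481 → 2d = 477 → d = 238.5 px.

238.5 px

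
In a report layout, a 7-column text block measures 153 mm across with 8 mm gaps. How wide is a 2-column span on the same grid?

7 columns + 6 gaps: 7c + 6·8 = 153.
7c = 153 − 48 = 105, so c = 15 mm.
2 columns plus 1 gap: 30 + 8 = 38 mm.

38 mm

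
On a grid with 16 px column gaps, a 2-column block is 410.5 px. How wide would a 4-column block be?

2c + 1·16 = 410.5 → 2c = 394.5 → c = 197.25 px.
4 columns plus 3 column gaps: 789 + 48 = 837 px.

837 px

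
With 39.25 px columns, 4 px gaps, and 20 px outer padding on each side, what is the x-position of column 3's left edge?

106.5 px

Each column+gutter stride is 43.25 px; 2 of them past the 20 px margin is 20 + 86.5 = 106.5 px.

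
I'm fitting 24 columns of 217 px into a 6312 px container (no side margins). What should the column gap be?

Columns use 5208 px, leaving 1104 px across 23 column gaps = 48 px each.

48 px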